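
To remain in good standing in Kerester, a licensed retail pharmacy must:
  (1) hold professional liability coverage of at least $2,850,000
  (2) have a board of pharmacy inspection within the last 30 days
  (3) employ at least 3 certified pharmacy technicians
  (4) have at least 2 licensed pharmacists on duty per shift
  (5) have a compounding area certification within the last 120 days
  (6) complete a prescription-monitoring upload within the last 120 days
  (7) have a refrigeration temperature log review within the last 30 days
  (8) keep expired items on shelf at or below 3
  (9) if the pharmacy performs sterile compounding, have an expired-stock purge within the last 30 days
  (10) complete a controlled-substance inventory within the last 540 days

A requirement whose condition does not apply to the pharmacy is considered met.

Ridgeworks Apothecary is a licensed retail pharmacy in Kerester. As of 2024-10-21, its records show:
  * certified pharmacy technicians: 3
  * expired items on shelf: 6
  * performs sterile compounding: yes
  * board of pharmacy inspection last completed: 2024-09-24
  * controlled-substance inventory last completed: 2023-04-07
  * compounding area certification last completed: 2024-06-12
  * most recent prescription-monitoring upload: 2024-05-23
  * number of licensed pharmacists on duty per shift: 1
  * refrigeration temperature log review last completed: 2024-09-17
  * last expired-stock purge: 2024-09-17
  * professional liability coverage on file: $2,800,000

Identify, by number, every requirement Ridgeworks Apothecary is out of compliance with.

1, 4, 5, 6, 7, 8, 9, 10

1. professional liability coverage $2,800,000 < $2,850,000 → not met
2. board of pharmacy inspection 27 days ago vs limit 30 → met
3. certified pharmacy technicians 3 ≥ 3 → met
4. licensed pharmacists on duty per shift 1 < 2 → not met
5. compounding area certification 131 days ago vs limit 120 → not met
6. prescription-monitoring upload 151 days ago vs limit 120 → not met
7. refrigeration temperature log review 34 days ago vs limit 30 → not met
8. expired items on shelf 6 > 3 → not met
9. condition 'performs sterile compounding' holds; expired-stock purge 34 days ago vs limit 30 → not met
10. controlled-substance inventory 563 days ago vs limit 540 → not met
Not met: 1, 4, 5, 6, 7, 8, 9, 10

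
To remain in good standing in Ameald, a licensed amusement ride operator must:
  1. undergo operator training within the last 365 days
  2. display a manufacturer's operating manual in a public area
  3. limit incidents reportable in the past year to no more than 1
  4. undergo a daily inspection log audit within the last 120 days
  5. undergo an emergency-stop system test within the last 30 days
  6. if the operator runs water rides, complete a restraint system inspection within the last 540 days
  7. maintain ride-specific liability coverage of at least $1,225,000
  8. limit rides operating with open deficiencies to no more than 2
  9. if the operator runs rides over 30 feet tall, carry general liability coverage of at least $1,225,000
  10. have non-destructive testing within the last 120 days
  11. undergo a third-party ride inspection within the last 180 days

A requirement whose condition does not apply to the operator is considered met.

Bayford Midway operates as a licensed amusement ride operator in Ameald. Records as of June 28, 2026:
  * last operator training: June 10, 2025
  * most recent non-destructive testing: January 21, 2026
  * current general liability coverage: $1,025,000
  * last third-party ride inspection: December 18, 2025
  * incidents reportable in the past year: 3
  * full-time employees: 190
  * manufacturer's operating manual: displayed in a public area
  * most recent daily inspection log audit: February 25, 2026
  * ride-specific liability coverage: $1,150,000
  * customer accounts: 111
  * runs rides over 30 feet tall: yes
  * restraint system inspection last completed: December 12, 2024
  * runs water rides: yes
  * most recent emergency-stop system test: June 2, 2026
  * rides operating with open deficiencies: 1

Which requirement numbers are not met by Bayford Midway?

1. operator training 383 days ago vs limit 365 → not met
2. manufacturer's operating manual present → met
3. incidents reportable in the past year 3 > 1 → not met
4. daily inspection log audit 123 days ago vs limit 120 → not met
5. emergency-stop system test 26 days ago vs limit 30 → met
6. condition 'runs water rides' holds; restraint system inspection 563 days ago vs limit 540 → not met
7. ride-specific liability coverage $1,150,000 < $1,225,000 → not met
8. rides operating with open deficiencies 1 ≤ 2 → met
9. condition 'runs rides over 30 feet tall' holds; general liability coverage $1,025,000 < $1,225,000 → not met
10. non-destructive testing 158 days ago vs limit 120 → not met
11. third-party ride inspection 192 days ago vs limit 180 → not met
Not met: 1, 3, 4, 6, 7, 9, 10, 11

1, 3, 4, 6, 7, 9, 10, 11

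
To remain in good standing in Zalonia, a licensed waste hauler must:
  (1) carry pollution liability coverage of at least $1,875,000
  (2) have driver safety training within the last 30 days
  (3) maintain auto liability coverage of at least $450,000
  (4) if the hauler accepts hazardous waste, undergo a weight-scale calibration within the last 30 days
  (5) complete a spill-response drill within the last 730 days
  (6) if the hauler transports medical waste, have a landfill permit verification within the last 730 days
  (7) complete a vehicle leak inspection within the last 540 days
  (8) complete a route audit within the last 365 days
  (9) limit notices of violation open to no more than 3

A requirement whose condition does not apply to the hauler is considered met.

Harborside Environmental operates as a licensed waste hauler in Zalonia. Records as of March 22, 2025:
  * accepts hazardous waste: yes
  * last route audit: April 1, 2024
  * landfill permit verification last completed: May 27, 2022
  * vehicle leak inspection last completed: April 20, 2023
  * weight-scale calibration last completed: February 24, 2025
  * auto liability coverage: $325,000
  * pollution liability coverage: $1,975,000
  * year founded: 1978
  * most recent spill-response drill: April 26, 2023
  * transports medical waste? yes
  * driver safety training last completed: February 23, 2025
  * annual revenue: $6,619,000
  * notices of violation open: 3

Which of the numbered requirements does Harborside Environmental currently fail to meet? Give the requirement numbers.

3, 6, 7

1. pollution liability coverage $1,975,000 ≥ $1,875,000 → met
2. driver safety training 27 days ago vs limit 30 → met
3. auto liability coverage $325,000 < $450,000 → not met
4. condition 'accepts hazardous waste' holds; weight-scale calibration 26 days ago vs limit 30 → met
5. spill-response drill 696 days ago vs limit 730 → met
6. condition 'transports medical waste' holds; landfill permit verification 1030 days ago vs limit 730 → not met
7. vehicle leak inspection 702 days ago vs limit 540 → not met
8. route audit 355 days ago vs limit 365 → met
9. notices of violation open 3 ≤ 3 → met
Not met: 3, 6, 7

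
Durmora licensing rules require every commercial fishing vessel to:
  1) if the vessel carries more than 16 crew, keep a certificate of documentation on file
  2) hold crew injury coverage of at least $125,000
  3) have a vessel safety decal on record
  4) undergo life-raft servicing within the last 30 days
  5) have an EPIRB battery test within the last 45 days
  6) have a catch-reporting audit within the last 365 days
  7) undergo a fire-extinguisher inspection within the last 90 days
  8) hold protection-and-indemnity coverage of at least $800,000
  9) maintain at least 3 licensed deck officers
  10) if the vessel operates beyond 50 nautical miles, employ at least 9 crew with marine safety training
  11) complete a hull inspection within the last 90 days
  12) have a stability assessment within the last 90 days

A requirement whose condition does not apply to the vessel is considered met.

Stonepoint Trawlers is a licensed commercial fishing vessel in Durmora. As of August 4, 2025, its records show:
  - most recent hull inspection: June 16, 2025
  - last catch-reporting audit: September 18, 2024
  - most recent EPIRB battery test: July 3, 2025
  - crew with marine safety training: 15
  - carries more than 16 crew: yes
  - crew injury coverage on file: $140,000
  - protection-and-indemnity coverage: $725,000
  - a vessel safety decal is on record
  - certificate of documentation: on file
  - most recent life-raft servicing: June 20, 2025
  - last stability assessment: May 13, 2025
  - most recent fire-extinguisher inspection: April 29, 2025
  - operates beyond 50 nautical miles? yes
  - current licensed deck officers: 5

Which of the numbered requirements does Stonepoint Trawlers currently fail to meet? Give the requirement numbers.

4, 7, 8

1. condition 'carries more than 16 crew' holds; certificate of documentation present → met
2. crew injury coverage $140,000 ≥ $125,000 → met
3. vessel safety decal present → met
4. life-raft servicing 45 days ago vs limit 30 → not met
5. EPIRB battery test 32 days ago vs limit 45 → met
6. catch-reporting audit 320 days ago vs limit 365 → met
7. fire-extinguisher inspection 97 days ago vs limit 90 → not met
8. protection-and-indemnity coverage $725,000 < $800,000 → not met
9. licensed deck officers 5 ≥ 3 → met
10. condition 'operates beyond 50 nautical miles' holds; crew with marine safety training 15 ≥ 9 → met
11. hull inspection 49 days ago vs limit 90 → met
12. stability assessment 83 days ago vs limit 90 → met
Not met: 4, 7, 8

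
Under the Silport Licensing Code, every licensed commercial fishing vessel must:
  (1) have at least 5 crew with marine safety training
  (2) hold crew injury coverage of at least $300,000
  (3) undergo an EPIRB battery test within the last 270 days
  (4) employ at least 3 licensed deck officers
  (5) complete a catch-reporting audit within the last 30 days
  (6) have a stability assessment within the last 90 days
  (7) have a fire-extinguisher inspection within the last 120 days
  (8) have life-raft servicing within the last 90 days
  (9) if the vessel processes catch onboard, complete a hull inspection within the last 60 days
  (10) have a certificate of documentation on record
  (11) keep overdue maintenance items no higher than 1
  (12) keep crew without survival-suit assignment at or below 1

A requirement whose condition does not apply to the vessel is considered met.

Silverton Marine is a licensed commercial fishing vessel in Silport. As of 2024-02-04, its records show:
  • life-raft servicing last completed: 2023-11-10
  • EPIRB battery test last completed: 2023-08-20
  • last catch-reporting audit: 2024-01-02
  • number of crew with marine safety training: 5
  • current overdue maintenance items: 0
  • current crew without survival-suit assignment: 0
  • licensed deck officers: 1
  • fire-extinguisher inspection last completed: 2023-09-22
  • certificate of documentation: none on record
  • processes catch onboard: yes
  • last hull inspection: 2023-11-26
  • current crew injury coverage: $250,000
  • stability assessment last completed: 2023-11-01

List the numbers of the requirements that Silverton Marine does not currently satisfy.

1. crew with marine safety training 5 ≥ 5 → met
2. crew injury coverage $250,000 < $300,000 → not met
3. EPIRB battery test 168 days ago vs limit 270 → met
4. licensed deck officers 1 < 3 → not met
5. catch-reporting audit 33 days ago vs limit 30 → not met
6. stability assessment 95 days ago vs limit 90 → not met
7. fire-extinguisher inspection 135 days ago vs limit 120 → not met
8. life-raft servicing 86 days ago vs limit 90 → met
9. condition 'processes catch onboard' holds; hull inspection 70 days ago vs limit 60 → not met
10. certificate of documentation absent → not met
11. overdue maintenance items 0 ≤ 1 → met
12. crew without survival-suit assignment 0 ≤ 1 → met
Not met: 2, 4, 5, 6, 7, 9, 10

2, 4, 5, 6, 7, 9, 10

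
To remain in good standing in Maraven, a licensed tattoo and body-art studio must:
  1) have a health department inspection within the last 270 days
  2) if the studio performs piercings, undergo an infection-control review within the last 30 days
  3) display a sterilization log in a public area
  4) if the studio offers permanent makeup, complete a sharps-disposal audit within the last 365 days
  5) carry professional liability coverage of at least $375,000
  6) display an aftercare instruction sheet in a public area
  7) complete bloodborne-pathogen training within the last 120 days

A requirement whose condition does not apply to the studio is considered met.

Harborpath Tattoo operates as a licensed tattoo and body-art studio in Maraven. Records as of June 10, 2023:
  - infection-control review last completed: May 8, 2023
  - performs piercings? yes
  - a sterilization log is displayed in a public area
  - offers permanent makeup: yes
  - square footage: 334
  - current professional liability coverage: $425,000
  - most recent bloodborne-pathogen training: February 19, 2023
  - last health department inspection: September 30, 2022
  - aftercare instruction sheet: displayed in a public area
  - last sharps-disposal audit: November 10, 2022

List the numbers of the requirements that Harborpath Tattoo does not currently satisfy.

2

1. health department inspection 253 days ago vs limit 270 → met
2. condition 'performs piercings' holds; infection-control review 33 days ago vs limit 30 → not met
3. sterilization log present → met
4. condition 'offers permanent makeup' holds; sharps-disposal audit 212 days ago vs limit 365 → met
5. professional liability coverage $425,000 ≥ $375,000 → met
6. aftercare instruction sheet present → met
7. bloodborne-pathogen training 111 days ago vs limit 120 → met
Not met: 2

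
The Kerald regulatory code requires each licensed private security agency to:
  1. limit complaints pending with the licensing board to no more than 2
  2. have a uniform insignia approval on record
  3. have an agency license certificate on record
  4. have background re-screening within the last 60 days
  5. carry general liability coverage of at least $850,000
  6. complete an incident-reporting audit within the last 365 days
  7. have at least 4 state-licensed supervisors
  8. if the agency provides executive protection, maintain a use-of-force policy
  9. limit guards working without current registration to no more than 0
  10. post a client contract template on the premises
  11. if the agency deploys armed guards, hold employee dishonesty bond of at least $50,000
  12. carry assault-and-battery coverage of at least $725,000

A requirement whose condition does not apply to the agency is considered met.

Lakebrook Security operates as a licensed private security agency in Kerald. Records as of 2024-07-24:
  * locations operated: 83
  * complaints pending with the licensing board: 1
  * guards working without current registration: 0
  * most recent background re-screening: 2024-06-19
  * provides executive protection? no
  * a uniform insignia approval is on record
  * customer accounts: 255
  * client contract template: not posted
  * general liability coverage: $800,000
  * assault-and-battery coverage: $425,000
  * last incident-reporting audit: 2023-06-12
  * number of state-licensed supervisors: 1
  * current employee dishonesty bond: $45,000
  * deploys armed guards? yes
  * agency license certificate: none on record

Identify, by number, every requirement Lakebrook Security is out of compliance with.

3, 5, 6, 7, 10, 11, 12

1. complaints pending with the licensing board 1 ≤ 2 → met
2. uniform insignia approval present → met
3. agency license certificate absent → not met
4. background re-screening 35 days ago vs limit 60 → met
5. general liability coverage $800,000 < $850,000 → not met
6. incident-reporting audit 408 days ago vs limit 365 → not met
7. state-licensed supervisors 1 < 4 → not met
8. condition 'provides executive protection' does not hold → requirement n/a → met
9. guards working without current registration 0 ≤ 0 → met
10. client contract template absent → not met
11. condition 'deploys armed guards' holds; employee dishonesty bond $45,000 < $50,000 → not met
12. assault-and-battery coverage $425,000 < $725,000 → not met
Not met: 3, 5, 6, 7, 10, 11, 12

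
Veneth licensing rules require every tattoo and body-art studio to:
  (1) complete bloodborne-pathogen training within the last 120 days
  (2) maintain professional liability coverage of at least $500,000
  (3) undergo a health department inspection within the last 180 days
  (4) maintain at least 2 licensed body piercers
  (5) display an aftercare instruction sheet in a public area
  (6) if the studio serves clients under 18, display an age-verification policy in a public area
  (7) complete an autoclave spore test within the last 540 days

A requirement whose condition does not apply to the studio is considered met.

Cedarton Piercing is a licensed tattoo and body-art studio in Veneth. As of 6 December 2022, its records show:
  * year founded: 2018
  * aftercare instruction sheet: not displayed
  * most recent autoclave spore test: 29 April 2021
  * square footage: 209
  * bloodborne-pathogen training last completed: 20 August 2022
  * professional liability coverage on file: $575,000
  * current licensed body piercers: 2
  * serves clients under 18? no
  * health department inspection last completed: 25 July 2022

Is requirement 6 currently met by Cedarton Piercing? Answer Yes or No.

Yes

6. condition 'serves clients under 18' does not hold → requirement n/a → met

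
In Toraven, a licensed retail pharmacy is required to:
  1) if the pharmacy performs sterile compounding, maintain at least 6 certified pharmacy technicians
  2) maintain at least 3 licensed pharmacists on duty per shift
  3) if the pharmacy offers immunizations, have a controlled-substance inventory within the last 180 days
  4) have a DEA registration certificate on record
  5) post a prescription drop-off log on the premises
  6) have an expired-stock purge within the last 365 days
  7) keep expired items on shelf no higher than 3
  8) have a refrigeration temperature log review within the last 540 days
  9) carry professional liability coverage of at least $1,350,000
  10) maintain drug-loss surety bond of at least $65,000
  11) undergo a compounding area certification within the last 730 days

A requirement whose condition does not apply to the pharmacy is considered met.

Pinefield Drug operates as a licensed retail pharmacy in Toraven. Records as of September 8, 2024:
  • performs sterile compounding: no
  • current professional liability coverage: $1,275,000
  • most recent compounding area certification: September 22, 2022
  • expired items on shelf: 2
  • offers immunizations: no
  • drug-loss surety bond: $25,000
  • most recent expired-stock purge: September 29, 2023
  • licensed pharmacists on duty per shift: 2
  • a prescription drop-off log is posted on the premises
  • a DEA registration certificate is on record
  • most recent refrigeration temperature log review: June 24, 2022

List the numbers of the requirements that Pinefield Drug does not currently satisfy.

1. condition 'performs sterile compounding' does not hold → requirement n/a → met
2. licensed pharmacists on duty per shift 2 < 3 → not met
3. condition 'offers immunizations' does not hold → requirement n/a → met
4. DEA registration certificate present → met
5. prescription drop-off log present → met
6. expired-stock purge 345 days ago vs limit 365 → met
7. expired items on shelf 2 ≤ 3 → met
8. refrigeration temperature log review 807 days ago vs limit 540 → not met
9. professional liability coverage $1,275,000 < $1,350,000 → not met
10. drug-loss surety bond $25,000 < $65,000 → not met
11. compounding area certification 717 days ago vs limit 730 → met
Not met: 2, 8, 9, 10

2, 8, 9, 10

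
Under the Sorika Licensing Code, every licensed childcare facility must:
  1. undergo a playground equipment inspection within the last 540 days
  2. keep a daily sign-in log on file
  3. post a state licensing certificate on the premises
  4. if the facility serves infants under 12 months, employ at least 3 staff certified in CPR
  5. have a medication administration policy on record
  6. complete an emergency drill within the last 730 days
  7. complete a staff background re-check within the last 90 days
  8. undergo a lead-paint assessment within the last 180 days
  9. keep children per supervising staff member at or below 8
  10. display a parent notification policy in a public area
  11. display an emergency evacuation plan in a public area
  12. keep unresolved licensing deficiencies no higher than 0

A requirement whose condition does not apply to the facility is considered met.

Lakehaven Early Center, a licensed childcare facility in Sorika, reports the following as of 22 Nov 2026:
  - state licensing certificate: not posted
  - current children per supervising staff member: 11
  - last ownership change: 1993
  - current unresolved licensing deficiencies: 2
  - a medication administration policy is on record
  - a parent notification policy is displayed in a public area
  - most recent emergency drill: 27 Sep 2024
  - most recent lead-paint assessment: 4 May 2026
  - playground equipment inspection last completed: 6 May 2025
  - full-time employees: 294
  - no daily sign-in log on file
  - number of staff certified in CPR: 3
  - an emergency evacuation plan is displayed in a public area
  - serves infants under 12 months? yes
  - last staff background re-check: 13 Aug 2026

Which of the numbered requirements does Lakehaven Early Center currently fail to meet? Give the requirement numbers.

1. playground equipment inspection 565 days ago vs limit 540 → not met
2. daily sign-in log absent → not met
3. state licensing certificate absent → not met
4. condition 'serves infants under 12 months' holds; staff certified in CPR 3 ≥ 3 → met
5. medication administration policy present → met
6. emergency drill 786 days ago vs limit 730 → not met
7. staff background re-check 101 days ago vs limit 90 → not met
8. lead-paint assessment 202 days ago vs limit 180 → not met
9. children per supervising staff member 11 > 8 → not met
10. parent notification policy present → met
11. emergency evacuation plan present → met
12. unresolved licensing deficiencies 2 > 0 → not met
Not met: 1, 2, 3, 6, 7, 8, 9, 12

1, 2, 3, 6, 7, 8, 9, 12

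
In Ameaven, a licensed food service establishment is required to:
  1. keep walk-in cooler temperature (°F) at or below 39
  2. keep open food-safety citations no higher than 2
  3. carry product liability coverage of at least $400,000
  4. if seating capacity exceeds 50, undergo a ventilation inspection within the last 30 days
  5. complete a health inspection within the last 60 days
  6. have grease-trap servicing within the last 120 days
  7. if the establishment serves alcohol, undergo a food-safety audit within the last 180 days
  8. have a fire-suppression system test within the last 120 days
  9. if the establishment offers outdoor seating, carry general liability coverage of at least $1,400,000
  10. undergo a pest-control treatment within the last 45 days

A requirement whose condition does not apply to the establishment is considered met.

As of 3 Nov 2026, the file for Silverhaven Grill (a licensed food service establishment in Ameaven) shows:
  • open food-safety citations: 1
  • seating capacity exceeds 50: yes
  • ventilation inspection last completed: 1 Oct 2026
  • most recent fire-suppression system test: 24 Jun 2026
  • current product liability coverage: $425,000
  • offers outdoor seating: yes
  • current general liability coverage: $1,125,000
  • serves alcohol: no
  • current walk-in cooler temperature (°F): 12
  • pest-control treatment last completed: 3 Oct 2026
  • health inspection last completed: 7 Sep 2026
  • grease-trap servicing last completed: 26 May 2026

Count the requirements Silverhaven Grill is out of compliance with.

1. walk-in cooler temperature (°F) 12 ≤ 39 → met
2. open food-safety citations 1 ≤ 2 → met
3. product liability coverage $425,000 ≥ $400,000 → met
4. condition 'seating capacity exceeds 50' holds; ventilation inspection 33 days ago vs limit 30 → not met
5. health inspection 57 days ago vs limit 60 → met
6. grease-trap servicing 161 days ago vs limit 120 → not met
7. condition 'serves alcohol' does not hold → requirement n/a → met
8. fire-suppression system test 132 days ago vs limit 120 → not met
9. condition 'offers outdoor seating' holds; general liability coverage $1,125,000 < $1,400,000 → not met
10. pest-control treatment 31 days ago vs limit 45 → met
Not met: 4 of 10

4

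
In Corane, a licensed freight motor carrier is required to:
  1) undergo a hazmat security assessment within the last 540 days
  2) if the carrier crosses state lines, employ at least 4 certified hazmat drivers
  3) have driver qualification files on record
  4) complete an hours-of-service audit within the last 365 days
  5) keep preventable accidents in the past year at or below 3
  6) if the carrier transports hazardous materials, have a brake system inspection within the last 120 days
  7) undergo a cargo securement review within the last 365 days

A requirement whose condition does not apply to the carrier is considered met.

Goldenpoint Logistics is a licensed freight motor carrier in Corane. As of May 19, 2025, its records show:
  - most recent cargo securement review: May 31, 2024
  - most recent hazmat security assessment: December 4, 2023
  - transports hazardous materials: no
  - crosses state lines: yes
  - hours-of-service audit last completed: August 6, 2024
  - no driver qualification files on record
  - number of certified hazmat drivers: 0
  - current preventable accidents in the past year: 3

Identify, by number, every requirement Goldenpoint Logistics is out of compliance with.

1. hazmat security assessment 532 days ago vs limit 540 → met
2. condition 'crosses state lines' holds; certified hazmat drivers 0 < 4 → not met
3. driver qualification files absent → not met
4. hours-of-service audit 286 days ago vs limit 365 → met
5. preventable accidents in the past year 3 ≤ 3 → met
6. condition 'transports hazardous materials' does not hold → requirement n/a → met
7. cargo securement review 353 days ago vs limit 365 → met
Not met: 2, 3

2, 3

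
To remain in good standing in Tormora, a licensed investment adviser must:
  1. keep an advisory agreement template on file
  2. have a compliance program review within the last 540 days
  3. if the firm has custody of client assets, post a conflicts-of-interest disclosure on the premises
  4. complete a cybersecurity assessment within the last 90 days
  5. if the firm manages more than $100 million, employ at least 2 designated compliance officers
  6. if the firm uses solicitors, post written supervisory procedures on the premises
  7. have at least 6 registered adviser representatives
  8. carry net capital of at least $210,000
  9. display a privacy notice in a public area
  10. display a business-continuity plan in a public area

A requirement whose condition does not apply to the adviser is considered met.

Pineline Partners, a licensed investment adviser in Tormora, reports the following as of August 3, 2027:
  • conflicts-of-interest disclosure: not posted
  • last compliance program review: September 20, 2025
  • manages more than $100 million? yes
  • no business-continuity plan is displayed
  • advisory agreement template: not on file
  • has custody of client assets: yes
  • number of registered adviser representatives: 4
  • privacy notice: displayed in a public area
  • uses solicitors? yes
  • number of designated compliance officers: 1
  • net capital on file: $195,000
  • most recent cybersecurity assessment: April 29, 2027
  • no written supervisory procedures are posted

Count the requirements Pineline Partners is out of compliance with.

1. advisory agreement template absent → not met
2. compliance program review 682 days ago vs limit 540 → not met
3. condition 'has custody of client assets' holds; conflicts-of-interest disclosure absent → not met
4. cybersecurity assessment 96 days ago vs limit 90 → not met
5. condition 'manages more than $100 million' holds; designated compliance officers 1 < 2 → not met
6. condition 'uses solicitors' holds; written supervisory procedures absent → not met
7. registered adviser representatives 4 < 6 → not met
8. net capital $195,000 < $210,000 → not met
9. privacy notice present → met
10. business-continuity plan absent → not met
Not met: 9 of 10

9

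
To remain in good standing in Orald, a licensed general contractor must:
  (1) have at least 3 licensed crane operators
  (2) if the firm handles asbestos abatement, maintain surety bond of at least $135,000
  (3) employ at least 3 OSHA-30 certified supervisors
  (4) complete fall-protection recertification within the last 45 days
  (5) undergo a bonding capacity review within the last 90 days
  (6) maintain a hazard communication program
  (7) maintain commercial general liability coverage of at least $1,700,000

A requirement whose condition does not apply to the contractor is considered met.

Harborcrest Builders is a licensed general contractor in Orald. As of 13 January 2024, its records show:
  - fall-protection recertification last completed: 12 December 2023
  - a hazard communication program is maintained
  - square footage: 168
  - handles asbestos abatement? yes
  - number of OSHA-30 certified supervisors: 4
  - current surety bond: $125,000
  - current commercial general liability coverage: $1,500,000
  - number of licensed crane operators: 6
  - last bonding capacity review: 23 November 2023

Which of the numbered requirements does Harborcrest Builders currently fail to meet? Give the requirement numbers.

2, 7

1. licensed crane operators 6 ≥ 3 → met
2. condition 'handles asbestos abatement' holds; surety bond $125,000 < $135,000 → not met
3. OSHA-30 certified supervisors 4 ≥ 3 → met
4. fall-protection recertification 32 days ago vs limit 45 → met
5. bonding capacity review 51 days ago vs limit 90 → met
6. hazard communication program present → met
7. commercial general liability coverage $1,500,000 < $1,700,000 → not met
Not met: 2, 7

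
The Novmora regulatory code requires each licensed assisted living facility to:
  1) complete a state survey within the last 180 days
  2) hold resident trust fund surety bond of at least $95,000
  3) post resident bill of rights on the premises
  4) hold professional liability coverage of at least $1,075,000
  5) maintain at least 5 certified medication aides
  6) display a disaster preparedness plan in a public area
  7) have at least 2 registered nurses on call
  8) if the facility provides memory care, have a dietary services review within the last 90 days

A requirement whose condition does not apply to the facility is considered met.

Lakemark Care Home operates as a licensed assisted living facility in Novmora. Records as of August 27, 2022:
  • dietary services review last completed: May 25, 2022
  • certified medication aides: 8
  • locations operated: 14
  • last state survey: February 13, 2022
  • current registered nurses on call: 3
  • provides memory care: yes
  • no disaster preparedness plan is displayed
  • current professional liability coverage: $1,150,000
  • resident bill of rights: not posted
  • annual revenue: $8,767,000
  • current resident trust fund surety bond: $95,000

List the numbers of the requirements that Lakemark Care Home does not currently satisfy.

1, 3, 6, 8

1. state survey 195 days ago vs limit 180 → not met
2. resident trust fund surety bond $95,000 ≥ $95,000 → met
3. resident bill of rights absent → not met
4. professional liability coverage $1,150,000 ≥ $1,075,000 → met
5. certified medication aides 8 ≥ 5 → met
6. disaster preparedness plan absent → not met
7. registered nurses on call 3 ≥ 2 → met
8. condition 'provides memory care' holds; dietary services review 94 days ago vs limit 90 → not met
Not met: 1, 3, 6, 8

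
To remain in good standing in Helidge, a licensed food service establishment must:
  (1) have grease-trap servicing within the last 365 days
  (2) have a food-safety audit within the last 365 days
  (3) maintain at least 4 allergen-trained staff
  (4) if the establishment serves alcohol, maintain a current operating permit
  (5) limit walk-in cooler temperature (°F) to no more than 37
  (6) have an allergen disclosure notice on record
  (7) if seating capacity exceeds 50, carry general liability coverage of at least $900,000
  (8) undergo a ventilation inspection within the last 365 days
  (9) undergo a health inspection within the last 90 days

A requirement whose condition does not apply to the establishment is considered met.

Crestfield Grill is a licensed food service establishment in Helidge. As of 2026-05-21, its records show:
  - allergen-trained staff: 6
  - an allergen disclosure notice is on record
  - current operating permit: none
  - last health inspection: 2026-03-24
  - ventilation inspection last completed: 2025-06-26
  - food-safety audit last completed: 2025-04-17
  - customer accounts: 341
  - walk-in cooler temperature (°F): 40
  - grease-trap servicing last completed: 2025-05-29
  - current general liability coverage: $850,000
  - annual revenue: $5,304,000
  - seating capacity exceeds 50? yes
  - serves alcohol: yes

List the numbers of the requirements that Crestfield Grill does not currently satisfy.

1. grease-trap servicing 357 days ago vs limit 365 → met
2. food-safety audit 399 days ago vs limit 365 → not met
3. allergen-trained staff 6 ≥ 4 → met
4. condition 'serves alcohol' holds; current operating permit absent → not met
5. walk-in cooler temperature (°F) 40 > 37 → not met
6. allergen disclosure notice present → met
7. condition 'seating capacity exceeds 50' holds; general liability coverage $850,000 < $900,000 → not met
8. ventilation inspection 329 days ago vs limit 365 → met
9. health inspection 58 days ago vs limit 90 → met
Not met: 2, 4, 5, 7

2, 4, 5, 7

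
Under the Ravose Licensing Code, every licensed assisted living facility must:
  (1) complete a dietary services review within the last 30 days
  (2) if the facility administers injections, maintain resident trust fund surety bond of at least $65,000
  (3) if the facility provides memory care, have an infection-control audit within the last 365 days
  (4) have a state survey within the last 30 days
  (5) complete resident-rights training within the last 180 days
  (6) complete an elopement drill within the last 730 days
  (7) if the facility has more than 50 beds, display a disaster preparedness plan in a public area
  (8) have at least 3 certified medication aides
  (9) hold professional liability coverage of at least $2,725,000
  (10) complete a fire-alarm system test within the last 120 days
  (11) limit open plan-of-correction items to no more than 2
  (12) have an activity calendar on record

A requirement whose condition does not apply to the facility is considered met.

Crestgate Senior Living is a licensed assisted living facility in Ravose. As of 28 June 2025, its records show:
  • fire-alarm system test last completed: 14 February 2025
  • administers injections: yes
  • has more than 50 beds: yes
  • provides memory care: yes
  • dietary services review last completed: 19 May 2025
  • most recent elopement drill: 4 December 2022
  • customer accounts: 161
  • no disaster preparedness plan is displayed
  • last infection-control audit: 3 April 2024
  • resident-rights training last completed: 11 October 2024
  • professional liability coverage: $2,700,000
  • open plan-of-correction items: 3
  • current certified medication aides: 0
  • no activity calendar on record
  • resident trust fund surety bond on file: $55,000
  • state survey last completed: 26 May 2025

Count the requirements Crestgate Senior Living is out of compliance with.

12

1. dietary services review 40 days ago vs limit 30 → not met
2. condition 'administers injections' holds; resident trust fund surety bond $55,000 < $65,000 → not met
3. condition 'provides memory care' holds; infection-control audit 451 days ago vs limit 365 → not met
4. state survey 33 days ago vs limit 30 → not met
5. resident-rights training 260 days ago vs limit 180 → not met
6. elopement drill 937 days ago vs limit 730 → not met
7. condition 'has more than 50 beds' holds; disaster preparedness plan absent → not met
8. certified medication aides 0 < 3 → not met
9. professional liability coverage $2,700,000 < $2,725,000 → not met
10. fire-alarm system test 134 days ago vs limit 120 → not met
11. open plan-of-correction items 3 > 2 → not met
12. activity calendar absent → not met
Not met: 12 of 12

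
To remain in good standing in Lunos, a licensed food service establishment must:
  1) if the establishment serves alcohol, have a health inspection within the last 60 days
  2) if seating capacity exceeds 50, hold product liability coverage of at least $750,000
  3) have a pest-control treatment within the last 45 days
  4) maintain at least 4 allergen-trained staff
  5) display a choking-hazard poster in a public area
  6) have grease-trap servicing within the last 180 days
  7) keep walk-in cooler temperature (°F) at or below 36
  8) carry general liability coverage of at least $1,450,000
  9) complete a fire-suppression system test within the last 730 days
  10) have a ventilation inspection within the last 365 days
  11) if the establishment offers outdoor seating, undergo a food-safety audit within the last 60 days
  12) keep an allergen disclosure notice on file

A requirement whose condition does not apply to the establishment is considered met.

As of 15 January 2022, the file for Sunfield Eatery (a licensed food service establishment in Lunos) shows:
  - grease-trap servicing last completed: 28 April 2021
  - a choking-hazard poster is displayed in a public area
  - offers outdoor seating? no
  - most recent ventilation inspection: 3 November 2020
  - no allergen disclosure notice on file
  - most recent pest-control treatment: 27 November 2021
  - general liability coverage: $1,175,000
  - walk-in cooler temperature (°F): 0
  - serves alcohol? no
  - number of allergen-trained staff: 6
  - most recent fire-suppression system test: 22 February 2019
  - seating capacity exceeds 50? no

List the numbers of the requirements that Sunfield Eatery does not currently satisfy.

3, 6, 8, 9, 10, 12

1. condition 'serves alcohol' does not hold → requirement n/a → met
2. condition 'seating capacity exceeds 50' does not hold → requirement n/a → met
3. pest-control treatment 49 days ago vs limit 45 → not met
4. allergen-trained staff 6 ≥ 4 → met
5. choking-hazard poster present → met
6. grease-trap servicing 262 days ago vs limit 180 → not met
7. walk-in cooler temperature (°F) 0 ≤ 36 → met
8. general liability coverage $1,175,000 < $1,450,000 → not met
9. fire-suppression system test 1058 days ago vs limit 730 → not met
10. ventilation inspection 438 days ago vs limit 365 → not met
11. condition 'offers outdoor seating' does not hold → requirement n/a → met
12. allergen disclosure notice absent → not met
Not met: 3, 6, 8, 9, 10, 12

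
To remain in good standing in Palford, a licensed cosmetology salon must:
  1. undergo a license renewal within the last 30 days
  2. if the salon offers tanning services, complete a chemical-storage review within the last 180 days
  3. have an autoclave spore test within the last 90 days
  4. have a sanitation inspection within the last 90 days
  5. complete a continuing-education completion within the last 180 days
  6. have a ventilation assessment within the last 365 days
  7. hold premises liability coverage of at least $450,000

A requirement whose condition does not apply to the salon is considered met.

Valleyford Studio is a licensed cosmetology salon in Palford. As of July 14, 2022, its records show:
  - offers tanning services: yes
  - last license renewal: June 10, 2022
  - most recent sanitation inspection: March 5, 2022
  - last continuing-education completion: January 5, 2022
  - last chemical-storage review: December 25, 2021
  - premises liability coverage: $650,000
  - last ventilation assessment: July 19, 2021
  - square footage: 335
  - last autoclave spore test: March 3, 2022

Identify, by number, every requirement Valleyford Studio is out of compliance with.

1, 2, 3, 4, 5

1. license renewal 34 days ago vs limit 30 → not met
2. condition 'offers tanning services' holds; chemical-storage review 201 days ago vs limit 180 → not met
3. autoclave spore test 133 days ago vs limit 90 → not met
4. sanitation inspection 131 days ago vs limit 90 → not met
5. continuing-education completion 190 days ago vs limit 180 → not met
6. ventilation assessment 360 days ago vs limit 365 → met
7. premises liability coverage $650,000 ≥ $450,000 → met
Not met: 1, 2, 3, 4, 5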